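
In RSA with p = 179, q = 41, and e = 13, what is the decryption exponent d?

5477

φ(n) = (p−1)(q−1) = 178·40 = 7120.
Need d with 13·d ≡ 1 (mod 7120). Apply the extended Euclidean algorithm:
7120 = 547*13 + 9
13 = 1*9 + 4
9 = 2*4 + 1
4 = 4*1 + 0
Back-substitute:
1 = 9 − 2·4
1 = −2·13 + 3·9
1 = 3·7120 − 1643·13
So 13·(-1643) ≡ 1 (mod 7120), hence d ≡ -1643 ≡ 5477 (mod 7120).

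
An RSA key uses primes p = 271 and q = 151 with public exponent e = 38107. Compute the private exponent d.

19243

φ(n) = (p−1)(q−1) = 270·150 = 40500.
Need d with 38107·d ≡ 1 (mod 40500). Apply the extended Euclidean algorithm:
40500 = 1*38107 + 2393
38107 = 15*2393 + 2212
2393 = 1*2212 + 181
2212 = 12*181 + 40
181 = 4*40 + 21
40 = 1*21 + 19
21 = 1*19 + 2
19 = 9*2 + 1
2 = 2*1 + 0
Back-substitute:
1 = 19 − 9·2
1 = −9·21 + 10·19
1 = 10·40 − 19·21
1 = −19·181 + 86·40
1 = 86·2212 − 1051·181
1 = −1051·2393 + 1137·2212
1 = 1137·38107 − 18106·2393
1 = −18106·40500 + 19243·38107
So 38107·19243 ≡ 1 (mod 40500), hence d = 19243.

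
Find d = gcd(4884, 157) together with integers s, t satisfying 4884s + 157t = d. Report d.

Euclidean algorithm:
4884 = 31×157 + 17
157 = 9×17 + 4
17 = 4×4 + 1
4 = 4×1 + 0
gcd(4884, 157) = 1.
Working backward:
1 = 17 − 4·4
1 = −4·157 + 37·17
1 = 37·4884 − 1151·157
So 1 = (37)·4884 + (-1151)·157.

1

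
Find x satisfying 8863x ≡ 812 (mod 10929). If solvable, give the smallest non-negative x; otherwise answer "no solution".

First find gcd(8863, 10929):
10929 = 1*8863 + 2066
8863 = 4*2066 + 599
2066 = 3*599 + 269
599 = 2*269 + 61
269 = 4*61 + 25
61 = 2*25 + 11
25 = 2*11 + 3
11 = 3*3 + 2
3 = 1*2 + 1
2 = 2*1 + 0
gcd = 1, so a unique solution mod 10929 exists.
Back-substitute for the Bézout coefficients:
1 = 3 − 2
1 = −11 + 4·3
1 = 4·25 − 9·11
1 = −9·61 + 22·25
1 = 22·269 − 97·61
1 = −97·599 + 216·269
1 = 216·2066 − 745·599
1 = −745·8863 + 3196·2066
1 = 3196·10929 − 3941·8863
So 8863·(-3941) ≡ 1 (mod 10929), giving 8863⁻¹ ≡ 6988.
x ≡ 8863⁻¹·812 ≡ 6988·812 ≡ 2105 (mod 10929).

2105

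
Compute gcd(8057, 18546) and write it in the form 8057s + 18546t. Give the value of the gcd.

Euclidean algorithm:
18546 = 2·8057 + 2432
8057 = 3·2432 + 761
2432 = 3·761 + 149
761 = 5·149 + 16
149 = 9·16 + 5
16 = 3·5 + 1
5 = 5·1 + 0
gcd(8057, 18546) = 1.
Working backward:
1 = 16 − 3·5
1 = −3·149 + 28·16
1 = 28·761 − 143·149
1 = −143·2432 + 457·761
1 = 457·8057 − 1514·2432
1 = −1514·18546 + 3485·8057
So 1 = (-1514)·18546 + (3485)·8057.

1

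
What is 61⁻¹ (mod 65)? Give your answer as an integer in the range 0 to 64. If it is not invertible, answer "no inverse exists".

16

Apply the Euclidean algorithm to 65 and 61:
65 = 1·61 + 4
61 = 15·4 + 1
4 = 4·1 + 0
The gcd is 1. Working backward:
1 = 61 − 15·4
1 = −15·65 + 16·61
So 61·16 ≡ 1 (mod 65).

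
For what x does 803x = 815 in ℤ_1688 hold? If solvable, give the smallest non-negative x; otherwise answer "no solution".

1277

First find gcd(803, 1688):
1688 = 2·803 + 82
803 = 9·82 + 65
82 = 1·65 + 17
65 = 3·17 + 14
17 = 1·14 + 3
14 = 4·3 + 2
3 = 1·2 + 1
2 = 2·1 + 0
gcd = 1, so a unique solution mod 1688 exists.
Back-substitute for the Bézout coefficients:
1 = 3 − 2
1 = −14 + 5·3
1 = 5·17 − 6·14
1 = −6·65 + 23·17
1 = 23·82 − 29·65
1 = −29·803 + 284·82
1 = 284·1688 − 597·803
So 803·(-597) ≡ 1 (mod 1688), giving 803⁻¹ ≡ 1091.
x ≡ 803⁻¹·815 ≡ 1091·815 ≡ 1277 (mod 1688).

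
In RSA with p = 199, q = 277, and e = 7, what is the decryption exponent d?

7807

φ(n) = (p−1)(q−1) = 198·276 = 54648.
Need d with 7·d ≡ 1 (mod 54648). Apply the extended Euclidean algorithm:
54648 = 7806·7 + 6
7 = 1·6 + 1
6 = 6·1 + 0
Back-substitute:
1 = 7 − 6
1 = −54648 + 7807·7
So 7·7807 ≡ 1 (mod 54648), hence d = 7807.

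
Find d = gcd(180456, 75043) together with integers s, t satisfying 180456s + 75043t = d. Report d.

Apply Euclid's algorithm to 180456 and 75043:
180456 = 2×75043 + 30370
75043 = 2×30370 + 14303
30370 = 2×14303 + 1764
14303 = 8×1764 + 191
1764 = 9×191 + 45
191 = 4×45 + 11
45 = 4×11 + 1
11 = 11×1 + 0
gcd(180456, 75043) = 1.
Working backward:
1 = 45 − 4·11
1 = −4·191 + 17·45
1 = 17·1764 − 157·191
1 = −157·14303 + 1273·1764
1 = 1273·30370 − 2703·14303
1 = −2703·75043 + 6679·30370
1 = 6679·180456 − 16061·75043
So 1 = (6679)·180456 + (-16061)·75043.

1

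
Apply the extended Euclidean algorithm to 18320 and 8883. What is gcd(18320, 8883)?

1

Euclidean algorithm:
18320 = 2·8883 + 554
8883 = 16·554 + 19
554 = 29·19 + 3
19 = 6·3 + 1
3 = 3·1 + 0
gcd(18320, 8883) = 1.
Working backward:
1 = 19 − 6·3
1 = −6·554 + 175·19
1 = 175·8883 − 2806·554
1 = −2806·18320 + 5787·8883
So 1 = (-2806)·18320 + (5787)·8883.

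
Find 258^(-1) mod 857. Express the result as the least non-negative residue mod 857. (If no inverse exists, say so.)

382

Extended Euclidean algorithm:
857 = 3×258 + 83
258 = 3×83 + 9
83 = 9×9 + 2
9 = 4×2 + 1
2 = 2×1 + 0
The gcd is 1. Working backward:
1 = 9 − 4·2
1 = −4·83 + 37·9
1 = 37·258 − 115·83
1 = −115·857 + 382·258
So 258·382 ≡ 1 (mod 857).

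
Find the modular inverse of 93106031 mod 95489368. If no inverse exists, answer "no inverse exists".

Apply the Euclidean algorithm to 95489368 and 93106031:
95489368 = 1*93106031 + 2383337
93106031 = 39*2383337 + 155888
2383337 = 15*155888 + 45017
155888 = 3*45017 + 20837
45017 = 2*20837 + 3343
20837 = 6*3343 + 779
3343 = 4*779 + 227
779 = 3*227 + 98
227 = 2*98 + 31
98 = 3*31 + 5
31 = 6*5 + 1
5 = 5*1 + 0
The gcd is 1. Working backward:
1 = 31 − 6·5
1 = −6·98 + 19·31
1 = 19·227 − 44·98
1 = −44·779 + 151·227
1 = 151·3343 − 648·779
1 = −648·20837 + 4039·3343
1 = 4039·45017 − 8726·20837
1 = −8726·155888 + 30217·45017
1 = 30217·2383337 − 461981·155888
1 = −461981·93106031 + 18047476·2383337
1 = 18047476·95489368 − 18509457·93106031
So 93106031·(-18509457) ≡ 1 (mod 95489368), and -18509457 ≡ 76979911 (mod 95489368).

76979911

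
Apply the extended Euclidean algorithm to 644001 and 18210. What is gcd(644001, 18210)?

3

Euclidean algorithm:
644001 = 35×18210 + 6651
18210 = 2×6651 + 4908
6651 = 1×4908 + 1743
4908 = 2×1743 + 1422
1743 = 1×1422 + 321
1422 = 4×321 + 138
321 = 2×138 + 45
138 = 3×45 + 3
45 = 15×3 + 0
gcd(644001, 18210) = 3.
Working backward:
3 = 138 − 3·45
3 = −3·321 + 7·138
3 = 7·1422 − 31·321
3 = −31·1743 + 38·1422
3 = 38·4908 − 107·1743
3 = −107·6651 + 145·4908
3 = 145·18210 − 397·6651
3 = −397·644001 + 14040·18210
So 3 = (-397)·644001 + (14040)·18210.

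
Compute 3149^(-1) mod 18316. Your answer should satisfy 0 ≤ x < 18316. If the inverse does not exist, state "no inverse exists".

Run Euclid on (18316, 3149):
18316 = 5·3149 + 2571
3149 = 1·2571 + 578
2571 = 4·578 + 259
578 = 2·259 + 60
259 = 4·60 + 19
60 = 3·19 + 3
19 = 6·3 + 1
3 = 3·1 + 0
Since gcd(3149, 18316) = 1, back-substitute to write 1 as a combination:
1 = 19 − 6·3
1 = −6·60 + 19·19
1 = 19·259 − 82·60
1 = −82·578 + 183·259
1 = 183·2571 − 814·578
1 = −814·3149 + 997·2571
1 = 997·18316 − 5799·3149
Thus 3149·(-5799) ≡ 1 (mod 18316); reducing, -5799 mod 18316 = 12517.

12517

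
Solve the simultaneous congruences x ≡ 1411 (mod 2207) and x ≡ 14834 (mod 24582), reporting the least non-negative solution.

14764034

Write x = 1411 + 2207·k. Then 2207·k ≡ 14834 − 1411 ≡ 13423 (mod 24582).
Need 2207⁻¹ mod 24582. Extended Euclid on (24582, 2207):
24582 = 11×2207 + 305
2207 = 7×305 + 72
305 = 4×72 + 17
72 = 4×17 + 4
17 = 4×4 + 1
4 = 4×1 + 0
Back-substitute:
1 = 17 − 4·4
1 = −4·72 + 17·17
1 = 17·305 − 72·72
1 = −72·2207 + 521·305
1 = 521·24582 − 5803·2207
2207⁻¹ ≡ 18779 (mod 24582), so k ≡ 18779·13423 ≡ 6689 (mod 24582).
x = 1411 + 2207·6689 = 14764034.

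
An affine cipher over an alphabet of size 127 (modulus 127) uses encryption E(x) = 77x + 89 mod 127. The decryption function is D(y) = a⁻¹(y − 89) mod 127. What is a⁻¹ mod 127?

Run Euclid on (127, 77):
127 = 1×77 + 50
77 = 1×50 + 27
50 = 1×27 + 23
27 = 1×23 + 4
23 = 5×4 + 3
4 = 1×3 + 1
3 = 3×1 + 0
The gcd is 1. Working backward:
1 = 4 − 3
1 = −23 + 6·4
1 = 6·27 − 7·23
1 = −7·50 + 13·27
1 = 13·77 − 20·50
1 = −20·127 + 33·77
So 77·33 ≡ 1 (mod 127).

33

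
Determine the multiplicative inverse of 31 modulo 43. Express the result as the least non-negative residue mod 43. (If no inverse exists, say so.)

Extended Euclidean algorithm:
43 = 1*31 + 12
31 = 2*12 + 7
12 = 1*7 + 5
7 = 1*5 + 2
5 = 2*2 + 1
2 = 2*1 + 0
gcd = 1, so the inverse exists. Back-substitute:
1 = 5 − 2·2
1 = −2·7 + 3·5
1 = 3·12 − 5·7
1 = −5·31 + 13·12
1 = 13·43 − 18·31
Hence 31⁻¹ ≡ -18 ≡ 25 (mod 43).

25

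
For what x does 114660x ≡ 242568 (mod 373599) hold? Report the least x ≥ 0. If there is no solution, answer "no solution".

First find gcd(114660, 373599):
373599 = 3*114660 + 29619
114660 = 3*29619 + 25803
29619 = 1*25803 + 3816
25803 = 6*3816 + 2907
3816 = 1*2907 + 909
2907 = 3*909 + 180
909 = 5*180 + 9
180 = 20*9 + 0
gcd = 9 and 9 | 242568, so solutions exist. Divide through by 9: 12740x ≡ 26952 (mod 41511).
Now find 12740⁻¹ mod 41511:
41511 = 3×12740 + 3291
12740 = 3×3291 + 2867
3291 = 1×2867 + 424
2867 = 6×424 + 323
424 = 1×323 + 101
323 = 3×101 + 20
101 = 5×20 + 1
20 = 20×1 + 0
Back-substitute:
1 = 101 − 5·20
1 = −5·323 + 16·101
1 = 16·424 − 21·323
1 = −21·2867 + 142·424
1 = 142·3291 − 163·2867
1 = −163·12740 + 631·3291
1 = 631·41511 − 2056·12740
So 12740·(-2056) ≡ 1 (mod 41511), i.e. 12740⁻¹ ≡ 39455.
Then x ≡ 39455·26952 ≡ 3873 (mod 41511); the smallest non-negative solution is x = 3873.

3873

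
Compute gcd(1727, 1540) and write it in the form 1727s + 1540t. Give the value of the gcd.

11

Apply Euclid's algorithm to 1727 and 1540:
1727 = 1*1540 + 187
1540 = 8*187 + 44
187 = 4*44 + 11
44 = 4*11 + 0
gcd(1727, 1540) = 11.
Express as a combination:
11 = 187 − 4·44
11 = −4·1540 + 33·187
11 = 33·1727 − 37·1540
So 11 = (33)·1727 + (-37)·1540.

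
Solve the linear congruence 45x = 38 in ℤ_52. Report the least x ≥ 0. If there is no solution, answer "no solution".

2

First find gcd(45, 52):
52 = 1·45 + 7
45 = 6·7 + 3
7 = 2·3 + 1
3 = 3·1 + 0
gcd = 1, so a unique solution mod 52 exists.
Back-substitute for the Bézout coefficients:
1 = 7 − 2·3
1 = −2·45 + 13·7
1 = 13·52 − 15·45
So 45·(-15) ≡ 1 (mod 52), giving 45⁻¹ ≡ 37.
x ≡ 45⁻¹·38 ≡ 37·38 ≡ 2 (mod 52).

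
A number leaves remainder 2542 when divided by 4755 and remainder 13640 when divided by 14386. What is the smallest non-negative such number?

Write x = 2542 + 4755·k. Then 4755·k ≡ 13640 − 2542 ≡ 11098 (mod 14386).
Need 4755⁻¹ mod 14386. Extended Euclid on (14386, 4755):
14386 = 3*4755 + 121
4755 = 39*121 + 36
121 = 3*36 + 13
36 = 2*13 + 10
13 = 1*10 + 3
10 = 3*3 + 1
3 = 3*1 + 0
Back-substitute:
1 = 10 − 3·3
1 = −3·13 + 4·10
1 = 4·36 − 11·13
1 = −11·121 + 37·36
1 = 37·4755 − 1454·121
1 = −1454·14386 + 4399·4755
4755⁻¹ ≡ 4399 (mod 14386), so k ≡ 4399·11098 ≡ 8404 (mod 14386).
x = 2542 + 4755·8404 = 39963562.

39963562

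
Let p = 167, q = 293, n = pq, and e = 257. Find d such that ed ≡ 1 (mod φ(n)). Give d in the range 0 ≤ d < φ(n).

5281

φ(n) = (p−1)(q−1) = 166·292 = 48472.
Need d with 257·d ≡ 1 (mod 48472). Apply the extended Euclidean algorithm:
48472 = 188·257 + 156
257 = 1·156 + 101
156 = 1·101 + 55
101 = 1·55 + 46
55 = 1·46 + 9
46 = 5·9 + 1
9 = 9·1 + 0
Back-substitute:
1 = 46 − 5·9
1 = −5·55 + 6·46
1 = 6·101 − 11·55
1 = −11·156 + 17·101
1 = 17·257 − 28·156
1 = −28·48472 + 5281·257
So 257·5281 ≡ 1 (mod 48472), hence d = 5281.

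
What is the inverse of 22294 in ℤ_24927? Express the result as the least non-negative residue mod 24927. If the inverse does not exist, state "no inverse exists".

11815

gcd(24927, 22294) by repeated division:
24927 = 1·22294 + 2633
22294 = 8·2633 + 1230
2633 = 2·1230 + 173
1230 = 7·173 + 19
173 = 9·19 + 2
19 = 9·2 + 1
2 = 2·1 + 0
gcd = 1, so the inverse exists. Back-substitute:
1 = 19 − 9·2
1 = −9·173 + 82·19
1 = 82·1230 − 583·173
1 = −583·2633 + 1248·1230
1 = 1248·22294 − 10567·2633
1 = −10567·24927 + 11815·22294
So 22294·11815 ≡ 1 (mod 24927).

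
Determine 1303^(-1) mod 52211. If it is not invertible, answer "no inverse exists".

12622

Run Euclid on (52211, 1303):
52211 = 40·1303 + 91
1303 = 14·91 + 29
91 = 3·29 + 4
29 = 7·4 + 1
4 = 4·1 + 0
Since gcd(1303, 52211) = 1, back-substitute to write 1 as a combination:
1 = 29 − 7·4
1 = −7·91 + 22·29
1 = 22·1303 − 315·91
1 = −315·52211 + 12622·1303
So 1303·12622 ≡ 1 (mod 52211).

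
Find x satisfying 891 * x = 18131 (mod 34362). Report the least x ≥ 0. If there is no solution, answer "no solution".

gcd(891, 34362):
34362 = 38*891 + 504
891 = 1*504 + 387
504 = 1*387 + 117
387 = 3*117 + 36
117 = 3*36 + 9
36 = 4*9 + 0
gcd = 9, but 9 ∤ 18131, so the congruence has no solution.

no solution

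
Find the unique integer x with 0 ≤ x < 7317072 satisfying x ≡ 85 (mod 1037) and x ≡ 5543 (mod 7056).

4556663

Write x = 85 + 1037·k. Then 1037·k ≡ 5543 − 85 ≡ 5458 (mod 7056).
Need 1037⁻¹ mod 7056. Extended Euclid on (7056, 1037):
7056 = 6×1037 + 834
1037 = 1×834 + 203
834 = 4×203 + 22
203 = 9×22 + 5
22 = 4×5 + 2
5 = 2×2 + 1
2 = 2×1 + 0
Back-substitute:
1 = 5 − 2·2
1 = −2·22 + 9·5
1 = 9·203 − 83·22
1 = −83·834 + 341·203
1 = 341·1037 − 424·834
1 = −424·7056 + 2885·1037
1037⁻¹ ≡ 2885 (mod 7056), so k ≡ 2885·5458 ≡ 4394 (mod 7056).
x = 85 + 1037·4394 = 4556663.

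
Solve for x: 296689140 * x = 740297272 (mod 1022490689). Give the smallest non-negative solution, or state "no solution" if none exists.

First find gcd(296689140, 1022490689):
1022490689 = 3×296689140 + 132423269
296689140 = 2×132423269 + 31842602
132423269 = 4×31842602 + 5052861
31842602 = 6×5052861 + 1525436
5052861 = 3×1525436 + 476553
1525436 = 3×476553 + 95777
476553 = 4×95777 + 93445
95777 = 1×93445 + 2332
93445 = 40×2332 + 165
2332 = 14×165 + 22
165 = 7×22 + 11
22 = 2×11 + 0
gcd = 11 and 11 | 740297272, so solutions exist. Divide through by 11: 26971740x ≡ 67299752 (mod 92953699).
Now find 26971740⁻¹ mod 92953699:
92953699 = 3×26971740 + 12038479
26971740 = 2×12038479 + 2894782
12038479 = 4×2894782 + 459351
2894782 = 6×459351 + 138676
459351 = 3×138676 + 43323
138676 = 3×43323 + 8707
43323 = 4×8707 + 8495
8707 = 1×8495 + 212
8495 = 40×212 + 15
212 = 14×15 + 2
15 = 7×2 + 1
2 = 2×1 + 0
Back-substitute:
1 = 15 − 7·2
1 = −7·212 + 99·15
1 = 99·8495 − 3967·212
1 = −3967·8707 + 4066·8495
1 = 4066·43323 − 20231·8707
1 = −20231·138676 + 64759·43323
1 = 64759·459351 − 214508·138676
1 = −214508·2894782 + 1351807·459351
1 = 1351807·12038479 − 5621736·2894782
1 = −5621736·26971740 + 12595279·12038479
1 = 12595279·92953699 − 43407573·26971740
So 26971740·(-43407573) ≡ 1 (mod 92953699), i.e. 26971740⁻¹ ≡ 49546126.
Then x ≡ 49546126·67299752 ≡ 23259026 (mod 92953699); the smallest non-negative solution is x = 23259026.

23259026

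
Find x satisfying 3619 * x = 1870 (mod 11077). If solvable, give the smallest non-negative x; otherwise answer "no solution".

478

First find gcd(3619, 11077):
11077 = 3×3619 + 220
3619 = 16×220 + 99
220 = 2×99 + 22
99 = 4×22 + 11
22 = 2×11 + 0
gcd = 11 and 11 | 1870, so solutions exist. Divide through by 11: 329x ≡ 170 (mod 1007).
Now find 329⁻¹ mod 1007:
1007 = 3*329 + 20
329 = 16*20 + 9
20 = 2*9 + 2
9 = 4*2 + 1
2 = 2*1 + 0
Back-substitute:
1 = 9 − 4·2
1 = −4·20 + 9·9
1 = 9·329 − 148·20
1 = −148·1007 + 453·329
So 329⁻¹ ≡ 453 (mod 1007).
Then x ≡ 453·170 ≡ 478 (mod 1007); the smallest non-negative solution is x = 478.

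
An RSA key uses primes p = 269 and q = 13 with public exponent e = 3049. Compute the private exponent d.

1945

φ(n) = (p−1)(q−1) = 268·12 = 3216.
Need d with 3049·d ≡ 1 (mod 3216). Apply the extended Euclidean algorithm:
3216 = 1*3049 + 167
3049 = 18*167 + 43
167 = 3*43 + 38
43 = 1*38 + 5
38 = 7*5 + 3
5 = 1*3 + 2
3 = 1*2 + 1
2 = 2*1 + 0
Back-substitute:
1 = 3 − 2
1 = −5 + 2·3
1 = 2·38 − 15·5
1 = −15·43 + 17·38
1 = 17·167 − 66·43
1 = −66·3049 + 1205·167
1 = 1205·3216 − 1271·3049
So 3049·(-1271) ≡ 1 (mod 3216), hence d ≡ -1271 ≡ 1945 (mod 3216).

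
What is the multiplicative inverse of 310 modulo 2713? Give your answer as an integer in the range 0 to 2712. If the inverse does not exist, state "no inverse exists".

1339

Run Euclid on (2713, 310):
2713 = 8*310 + 233
310 = 1*233 + 77
233 = 3*77 + 2
77 = 38*2 + 1
2 = 2*1 + 0
The gcd is 1. Working backward:
1 = 77 − 38·2
1 = −38·233 + 115·77
1 = 115·310 − 153·233
1 = −153·2713 + 1339·310
So 310·1339 ≡ 1 (mod 2713).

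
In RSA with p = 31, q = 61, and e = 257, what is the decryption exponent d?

1793

φ(n) = (p−1)(q−1) = 30·60 = 1800.
Need d with 257·d ≡ 1 (mod 1800). Apply the extended Euclidean algorithm:
1800 = 7*257 + 1
257 = 257*1 + 0
Back-substitute:
1 = 1800 − 7·257
So 257·(-7) ≡ 1 (mod 1800), hence d ≡ -7 ≡ 1793 (mod 1800).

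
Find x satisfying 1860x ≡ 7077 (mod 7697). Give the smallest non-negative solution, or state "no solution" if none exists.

First find gcd(1860, 7697):
7697 = 4*1860 + 257
1860 = 7*257 + 61
257 = 4*61 + 13
61 = 4*13 + 9
13 = 1*9 + 4
9 = 2*4 + 1
4 = 4*1 + 0
gcd = 1, so a unique solution mod 7697 exists.
Back-substitute for the Bézout coefficients:
1 = 9 − 2·4
1 = −2·13 + 3·9
1 = 3·61 − 14·13
1 = −14·257 + 59·61
1 = 59·1860 − 427·257
1 = −427·7697 + 1767·1860
So 1860·(1767) ≡ 1 (mod 7697), giving 1860⁻¹ ≡ 1767.
x ≡ 1860⁻¹·7077 ≡ 1767·7077 ≡ 5131 (mod 7697).

5131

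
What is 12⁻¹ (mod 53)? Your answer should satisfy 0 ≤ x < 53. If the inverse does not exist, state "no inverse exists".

31

Apply the Euclidean algorithm to 53 and 12:
53 = 4·12 + 5
12 = 2·5 + 2
5 = 2·2 + 1
2 = 2·1 + 0
gcd = 1, so the inverse exists. Back-substitute:
1 = 5 − 2·2
1 = −2·12 + 5·5
1 = 5·53 − 22·12
Thus 12·(-22) ≡ 1 (mod 53); reducing, -22 mod 53 = 31.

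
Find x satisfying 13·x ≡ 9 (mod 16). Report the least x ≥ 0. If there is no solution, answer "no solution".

13

First find gcd(13, 16):
16 = 1×13 + 3
13 = 4×3 + 1
3 = 3×1 + 0
gcd = 1, so a unique solution mod 16 exists.
Back-substitute for the Bézout coefficients:
1 = 13 − 4·3
1 = −4·16 + 5·13
So 13·(5) ≡ 1 (mod 16), giving 13⁻¹ ≡ 5.
x ≡ 13⁻¹·9 ≡ 5·9 ≡ 13 (mod 16).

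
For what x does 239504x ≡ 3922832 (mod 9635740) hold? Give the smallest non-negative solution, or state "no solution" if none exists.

586278

First find gcd(239504, 9635740):
9635740 = 40×239504 + 55580
239504 = 4×55580 + 17184
55580 = 3×17184 + 4028
17184 = 4×4028 + 1072
4028 = 3×1072 + 812
1072 = 1×812 + 260
812 = 3×260 + 32
260 = 8×32 + 4
32 = 8×4 + 0
gcd = 4 and 4 | 3922832, so solutions exist. Divide through by 4: 59876x ≡ 980708 (mod 2408935).
Now find 59876⁻¹ mod 2408935:
2408935 = 40*59876 + 13895
59876 = 4*13895 + 4296
13895 = 3*4296 + 1007
4296 = 4*1007 + 268
1007 = 3*268 + 203
268 = 1*203 + 65
203 = 3*65 + 8
65 = 8*8 + 1
8 = 8*1 + 0
Back-substitute:
1 = 65 − 8·8
1 = −8·203 + 25·65
1 = 25·268 − 33·203
1 = −33·1007 + 124·268
1 = 124·4296 − 529·1007
1 = −529·13895 + 1711·4296
1 = 1711·59876 − 7373·13895
1 = −7373·2408935 + 296631·59876
So 59876⁻¹ ≡ 296631 (mod 2408935).
Then x ≡ 296631·980708 ≡ 586278 (mod 2408935); the smallest non-negative solution is x = 586278.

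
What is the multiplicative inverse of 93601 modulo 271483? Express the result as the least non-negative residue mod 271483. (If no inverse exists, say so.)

229508

Apply the Euclidean algorithm to 271483 and 93601:
271483 = 2×93601 + 84281
93601 = 1×84281 + 9320
84281 = 9×9320 + 401
9320 = 23×401 + 97
401 = 4×97 + 13
97 = 7×13 + 6
13 = 2×6 + 1
6 = 6×1 + 0
Since gcd(93601, 271483) = 1, back-substitute to write 1 as a combination:
1 = 13 − 2·6
1 = −2·97 + 15·13
1 = 15·401 − 62·97
1 = −62·9320 + 1441·401
1 = 1441·84281 − 13031·9320
1 = −13031·93601 + 14472·84281
1 = 14472·271483 − 41975·93601
Hence 93601⁻¹ ≡ -41975 ≡ 229508 (mod 271483).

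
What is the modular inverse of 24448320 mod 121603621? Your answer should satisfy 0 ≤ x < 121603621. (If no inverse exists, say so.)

gcd(121603621, 24448320) by repeated division:
121603621 = 4·24448320 + 23810341
24448320 = 1·23810341 + 637979
23810341 = 37·637979 + 205118
637979 = 3·205118 + 22625
205118 = 9·22625 + 1493
22625 = 15·1493 + 230
1493 = 6·230 + 113
230 = 2·113 + 4
113 = 28·4 + 1
4 = 4·1 + 0
gcd = 1, so the inverse exists. Back-substitute:
1 = 113 − 28·4
1 = −28·230 + 57·113
1 = 57·1493 − 370·230
1 = −370·22625 + 5607·1493
1 = 5607·205118 − 50833·22625
1 = −50833·637979 + 158106·205118
1 = 158106·23810341 − 5900755·637979
1 = −5900755·24448320 + 6058861·23810341
1 = 6058861·121603621 − 30136199·24448320
So 24448320·(-30136199) ≡ 1 (mod 121603621), and -30136199 ≡ 91467422 (mod 121603621).

91467422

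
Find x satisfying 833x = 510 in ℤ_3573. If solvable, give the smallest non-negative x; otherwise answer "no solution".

2334

First find gcd(833, 3573):
3573 = 4*833 + 241
833 = 3*241 + 110
241 = 2*110 + 21
110 = 5*21 + 5
21 = 4*5 + 1
5 = 5*1 + 0
gcd = 1, so a unique solution mod 3573 exists.
Back-substitute for the Bézout coefficients:
1 = 21 − 4·5
1 = −4·110 + 21·21
1 = 21·241 − 46·110
1 = −46·833 + 159·241
1 = 159·3573 − 682·833
So 833·(-682) ≡ 1 (mod 3573), giving 833⁻¹ ≡ 2891.
x ≡ 833⁻¹·510 ≡ 2891·510 ≡ 2334 (mod 3573).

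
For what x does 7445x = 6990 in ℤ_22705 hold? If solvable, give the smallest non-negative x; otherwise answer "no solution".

First find gcd(7445, 22705):
22705 = 3·7445 + 370
7445 = 20·370 + 45
370 = 8·45 + 10
45 = 4·10 + 5
10 = 2·5 + 0
gcd = 5 and 5 | 6990, so solutions exist. Divide through by 5: 1489x ≡ 1398 (mod 4541).
Now find 1489⁻¹ mod 4541:
4541 = 3×1489 + 74
1489 = 20×74 + 9
74 = 8×9 + 2
9 = 4×2 + 1
2 = 2×1 + 0
Back-substitute:
1 = 9 − 4·2
1 = −4·74 + 33·9
1 = 33·1489 − 664·74
1 = −664·4541 + 2025·1489
So 1489⁻¹ ≡ 2025 (mod 4541).
Then x ≡ 2025·1398 ≡ 1907 (mod 4541); the smallest non-negative solution is x = 1907.

1907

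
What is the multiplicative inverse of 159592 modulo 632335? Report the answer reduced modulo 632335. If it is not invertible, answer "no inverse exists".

Extended Euclidean algorithm:
632335 = 3*159592 + 153559
159592 = 1*153559 + 6033
153559 = 25*6033 + 2734
6033 = 2*2734 + 565
2734 = 4*565 + 474
565 = 1*474 + 91
474 = 5*91 + 19
91 = 4*19 + 15
19 = 1*15 + 4
15 = 3*4 + 3
4 = 1*3 + 1
3 = 3*1 + 0
The gcd is 1. Working backward:
1 = 4 − 3
1 = −15 + 4·4
1 = 4·19 − 5·15
1 = −5·91 + 24·19
1 = 24·474 − 125·91
1 = −125·565 + 149·474
1 = 149·2734 − 721·565
1 = −721·6033 + 1591·2734
1 = 1591·153559 − 40496·6033
1 = −40496·159592 + 42087·153559
1 = 42087·632335 − 166757·159592
Thus 159592·(-166757) ≡ 1 (mod 632335); reducing, -166757 mod 632335 = 465578.

465578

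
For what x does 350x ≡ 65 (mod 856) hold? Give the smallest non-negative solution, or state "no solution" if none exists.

no solution

gcd(350, 856):
856 = 2·350 + 156
350 = 2·156 + 38
156 = 4·38 + 4
38 = 9·4 + 2
4 = 2·2 + 0
gcd = 2, but 2 ∤ 65, so the congruence has no solution.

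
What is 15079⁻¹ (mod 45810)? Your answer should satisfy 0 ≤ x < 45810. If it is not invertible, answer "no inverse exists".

gcd(45810, 15079) by repeated division:
45810 = 3*15079 + 573
15079 = 26*573 + 181
573 = 3*181 + 30
181 = 6*30 + 1
30 = 30*1 + 0
gcd = 1, so the inverse exists. Back-substitute:
1 = 181 − 6·30
1 = −6·573 + 19·181
1 = 19·15079 − 500·573
1 = −500·45810 + 1519·15079
So 15079·1519 ≡ 1 (mod 45810).

1519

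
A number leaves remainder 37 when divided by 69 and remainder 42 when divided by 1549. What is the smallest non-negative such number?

Write x = 37 + 69·k. Then 69·k ≡ 42 − 37 ≡ 5 (mod 1549).
Need 69⁻¹ mod 1549. Extended Euclid on (1549, 69):
1549 = 22*69 + 31
69 = 2*31 + 7
31 = 4*7 + 3
7 = 2*3 + 1
3 = 3*1 + 0
Back-substitute:
1 = 7 − 2·3
1 = −2·31 + 9·7
1 = 9·69 − 20·31
1 = −20·1549 + 449·69
69⁻¹ ≡ 449 (mod 1549), so k ≡ 449·5 ≡ 696 (mod 1549).
x = 37 + 69·696 = 48061.

48061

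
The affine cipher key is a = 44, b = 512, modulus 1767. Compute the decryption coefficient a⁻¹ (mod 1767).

Run Euclid on (1767, 44):
1767 = 40·44 + 7
44 = 6·7 + 2
7 = 3·2 + 1
2 = 2·1 + 0
gcd = 1, so the inverse exists. Back-substitute:
1 = 7 − 3·2
1 = −3·44 + 19·7
1 = 19·1767 − 763·44
So 44·(-763) ≡ 1 (mod 1767), and -763 ≡ 1004 (mod 1767).

1004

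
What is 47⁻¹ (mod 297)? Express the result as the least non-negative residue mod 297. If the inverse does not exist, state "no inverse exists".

158

Extended Euclidean algorithm:
297 = 6*47 + 15
47 = 3*15 + 2
15 = 7*2 + 1
2 = 2*1 + 0
Since gcd(47, 297) = 1, back-substitute to write 1 as a combination:
1 = 15 − 7·2
1 = −7·47 + 22·15
1 = 22·297 − 139·47
Thus 47·(-139) ≡ 1 (mod 297); reducing, -139 mod 297 = 158.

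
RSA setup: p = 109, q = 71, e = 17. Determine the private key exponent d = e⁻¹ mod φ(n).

3113

φ(n) = (p−1)(q−1) = 108·70 = 7560.
Need d with 17·d ≡ 1 (mod 7560). Apply the extended Euclidean algorithm:
7560 = 444·17 + 12
17 = 1·12 + 5
12 = 2·5 + 2
5 = 2·2 + 1
2 = 2·1 + 0
Back-substitute:
1 = 5 − 2·2
1 = −2·12 + 5·5
1 = 5·17 − 7·12
1 = −7·7560 + 3113·17
So 17·3113 ≡ 1 (mod 7560), hence d = 3113.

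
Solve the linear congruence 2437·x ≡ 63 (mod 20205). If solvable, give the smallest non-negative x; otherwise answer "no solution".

10629

First find gcd(2437, 20205):
20205 = 8*2437 + 709
2437 = 3*709 + 310
709 = 2*310 + 89
310 = 3*89 + 43
89 = 2*43 + 3
43 = 14*3 + 1
3 = 3*1 + 0
gcd = 1, so a unique solution mod 20205 exists.
Back-substitute for the Bézout coefficients:
1 = 43 − 14·3
1 = −14·89 + 29·43
1 = 29·310 − 101·89
1 = −101·709 + 231·310
1 = 231·2437 − 794·709
1 = −794·20205 + 6583·2437
So 2437·(6583) ≡ 1 (mod 20205), giving 2437⁻¹ ≡ 6583.
x ≡ 2437⁻¹·63 ≡ 6583·63 ≡ 10629 (mod 20205).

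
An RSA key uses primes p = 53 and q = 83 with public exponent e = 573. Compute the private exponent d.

573

φ(n) = (p−1)(q−1) = 52·82 = 4264.
Need d with 573·d ≡ 1 (mod 4264). Apply the extended Euclidean algorithm:
4264 = 7·573 + 253
573 = 2·253 + 67
253 = 3·67 + 52
67 = 1·52 + 15
52 = 3·15 + 7
15 = 2·7 + 1
7 = 7·1 + 0
Back-substitute:
1 = 15 − 2·7
1 = −2·52 + 7·15
1 = 7·67 − 9·52
1 = −9·253 + 34·67
1 = 34·573 − 77·253
1 = −77·4264 + 573·573
So 573·573 ≡ 1 (mod 4264), hence d = 573.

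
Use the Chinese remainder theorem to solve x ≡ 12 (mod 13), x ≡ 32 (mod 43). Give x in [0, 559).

Write x = 12 + 13·k. Then 13·k ≡ 32 − 12 ≡ 20 (mod 43).
Need 13⁻¹ mod 43. Extended Euclid on (43, 13):
43 = 3·13 + 4
13 = 3·4 + 1
4 = 4·1 + 0
Back-substitute:
1 = 13 − 3·4
1 = −3·43 + 10·13
13⁻¹ ≡ 10 (mod 43), so k ≡ 10·20 ≡ 28 (mod 43).
x = 12 + 13·28 = 376.

376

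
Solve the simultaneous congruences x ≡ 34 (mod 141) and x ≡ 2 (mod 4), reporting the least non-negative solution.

Write x = 34 + 141·k. Then 141·k ≡ 2 − 34 ≡ 0 (mod 4).
Need 141⁻¹ mod 4. Extended Euclid on (4, 1):
4 = 4·1 + 0
141⁻¹ ≡ 1 (mod 4), so k ≡ 1·0 ≡ 0 (mod 4).
x = 34 + 141·0 = 34.

34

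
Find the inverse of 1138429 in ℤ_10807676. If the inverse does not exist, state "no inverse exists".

4682669

gcd(10807676, 1138429) by repeated division:
10807676 = 9·1138429 + 561815
1138429 = 2·561815 + 14799
561815 = 37·14799 + 14252
14799 = 1·14252 + 547
14252 = 26·547 + 30
547 = 18·30 + 7
30 = 4·7 + 2
7 = 3·2 + 1
2 = 2·1 + 0
gcd = 1, so the inverse exists. Back-substitute:
1 = 7 − 3·2
1 = −3·30 + 13·7
1 = 13·547 − 237·30
1 = −237·14252 + 6175·547
1 = 6175·14799 − 6412·14252
1 = −6412·561815 + 243419·14799
1 = 243419·1138429 − 493250·561815
1 = −493250·10807676 + 4682669·1138429
So 1138429·4682669 ≡ 1 (mod 10807676).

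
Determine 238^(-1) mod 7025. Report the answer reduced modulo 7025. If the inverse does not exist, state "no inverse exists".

2627

Apply the Euclidean algorithm to 7025 and 238:
7025 = 29·238 + 123
238 = 1·123 + 115
123 = 1·115 + 8
115 = 14·8 + 3
8 = 2·3 + 2
3 = 1·2 + 1
2 = 2·1 + 0
gcd = 1, so the inverse exists. Back-substitute:
1 = 3 − 2
1 = −8 + 3·3
1 = 3·115 − 43·8
1 = −43·123 + 46·115
1 = 46·238 − 89·123
1 = −89·7025 + 2627·238
So 238·2627 ≡ 1 (mod 7025).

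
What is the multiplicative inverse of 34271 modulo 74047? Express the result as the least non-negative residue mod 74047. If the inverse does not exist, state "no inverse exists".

gcd(74047, 34271) by repeated division:
74047 = 2·34271 + 5505
34271 = 6·5505 + 1241
5505 = 4·1241 + 541
1241 = 2·541 + 159
541 = 3·159 + 64
159 = 2·64 + 31
64 = 2·31 + 2
31 = 15·2 + 1
2 = 2·1 + 0
Since gcd(34271, 74047) = 1, back-substitute to write 1 as a combination:
1 = 31 − 15·2
1 = −15·64 + 31·31
1 = 31·159 − 77·64
1 = −77·541 + 262·159
1 = 262·1241 − 601·541
1 = −601·5505 + 2666·1241
1 = 2666·34271 − 16597·5505
1 = −16597·74047 + 35860·34271
So 34271·35860 ≡ 1 (mod 74047).

35860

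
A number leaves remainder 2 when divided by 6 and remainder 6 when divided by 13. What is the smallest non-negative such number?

32

Write x = 2 + 6·k. Then 6·k ≡ 6 − 2 ≡ 4 (mod 13).
Need 6⁻¹ mod 13. Extended Euclid on (13, 6):
13 = 2*6 + 1
6 = 6*1 + 0
Back-substitute:
1 = 13 − 2·6
6⁻¹ ≡ 11 (mod 13), so k ≡ 11·4 ≡ 5 (mod 13).
x = 2 + 6·5 = 32.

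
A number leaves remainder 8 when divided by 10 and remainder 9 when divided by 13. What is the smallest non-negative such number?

Write x = 8 + 10·k. Then 10·k ≡ 9 − 8 ≡ 1 (mod 13).
Need 10⁻¹ mod 13. Extended Euclid on (13, 10):
13 = 1·10 + 3
10 = 3·3 + 1
3 = 3·1 + 0
Back-substitute:
1 = 10 − 3·3
1 = −3·13 + 4·10
10⁻¹ ≡ 4 (mod 13), so k ≡ 4·1 ≡ 4 (mod 13).
x = 8 + 10·4 = 48.

48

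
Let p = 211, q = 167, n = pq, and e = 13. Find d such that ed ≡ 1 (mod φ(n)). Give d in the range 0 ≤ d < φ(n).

φ(n) = (p−1)(q−1) = 210·166 = 34860.
Need d with 13·d ≡ 1 (mod 34860). Apply the extended Euclidean algorithm:
34860 = 2681×13 + 7
13 = 1×7 + 6
7 = 1×6 + 1
6 = 6×1 + 0
Back-substitute:
1 = 7 − 6
1 = −13 + 2·7
1 = 2·34860 − 5363·13
So 13·(-5363) ≡ 1 (mod 34860), hence d ≡ -5363 ≡ 29497 (mod 34860).

29497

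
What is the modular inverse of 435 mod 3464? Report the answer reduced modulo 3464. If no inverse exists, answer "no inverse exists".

1083

gcd(3464, 435) by repeated division:
3464 = 7·435 + 419
435 = 1·419 + 16
419 = 26·16 + 3
16 = 5·3 + 1
3 = 3·1 + 0
gcd = 1, so the inverse exists. Back-substitute:
1 = 16 − 5·3
1 = −5·419 + 131·16
1 = 131·435 − 136·419
1 = −136·3464 + 1083·435
So 435·1083 ≡ 1 (mod 3464).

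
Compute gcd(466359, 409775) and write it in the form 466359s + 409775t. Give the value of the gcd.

Apply Euclid's algorithm to 466359 and 409775:
466359 = 1·409775 + 56584
409775 = 7·56584 + 13687
56584 = 4·13687 + 1836
13687 = 7·1836 + 835
1836 = 2·835 + 166
835 = 5·166 + 5
166 = 33·5 + 1
5 = 5·1 + 0
gcd(466359, 409775) = 1.
Back-substituting:
1 = 166 − 33·5
1 = −33·835 + 166·166
1 = 166·1836 − 365·835
1 = −365·13687 + 2721·1836
1 = 2721·56584 − 11249·13687
1 = −11249·409775 + 81464·56584
1 = 81464·466359 − 92713·409775
So 1 = (81464)·466359 + (-92713)·409775.

1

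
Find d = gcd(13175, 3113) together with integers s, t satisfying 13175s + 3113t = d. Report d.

Repeated division:
13175 = 4×3113 + 723
3113 = 4×723 + 221
723 = 3×221 + 60
221 = 3×60 + 41
60 = 1×41 + 19
41 = 2×19 + 3
19 = 6×3 + 1
3 = 3×1 + 0
gcd(13175, 3113) = 1.
Express as a combination:
1 = 19 − 6·3
1 = −6·41 + 13·19
1 = 13·60 − 19·41
1 = −19·221 + 70·60
1 = 70·723 − 229·221
1 = −229·3113 + 986·723
1 = 986·13175 − 4173·3113
So 1 = (986)·13175 + (-4173)·3113.

1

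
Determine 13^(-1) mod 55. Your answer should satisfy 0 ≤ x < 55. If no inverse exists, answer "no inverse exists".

17

Extended Euclidean algorithm:
55 = 4*13 + 3
13 = 4*3 + 1
3 = 3*1 + 0
gcd = 1, so the inverse exists. Back-substitute:
1 = 13 − 4·3
1 = −4·55 + 17·13
So 13·17 ≡ 1 (mod 55).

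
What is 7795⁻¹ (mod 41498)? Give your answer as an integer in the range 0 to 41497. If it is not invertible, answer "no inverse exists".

Apply the Euclidean algorithm to 41498 and 7795:
41498 = 5*7795 + 2523
7795 = 3*2523 + 226
2523 = 11*226 + 37
226 = 6*37 + 4
37 = 9*4 + 1
4 = 4*1 + 0
The gcd is 1. Working backward:
1 = 37 − 9·4
1 = −9·226 + 55·37
1 = 55·2523 − 614·226
1 = −614·7795 + 1897·2523
1 = 1897·41498 − 10099·7795
So 7795·(-10099) ≡ 1 (mod 41498), and -10099 ≡ 31399 (mod 41498).

31399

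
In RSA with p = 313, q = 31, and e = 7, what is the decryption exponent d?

φ(n) = (p−1)(q−1) = 312·30 = 9360.
Need d with 7·d ≡ 1 (mod 9360). Apply the extended Euclidean algorithm:
9360 = 1337×7 + 1
7 = 7×1 + 0
Back-substitute:
1 = 9360 − 1337·7
So 7·(-1337) ≡ 1 (mod 9360), hence d ≡ -1337 ≡ 8023 (mod 9360).

8023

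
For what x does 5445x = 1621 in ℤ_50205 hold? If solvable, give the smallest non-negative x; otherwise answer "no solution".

no solution

gcd(5445, 50205):
50205 = 9·5445 + 1200
5445 = 4·1200 + 645
1200 = 1·645 + 555
645 = 1·555 + 90
555 = 6·90 + 15
90 = 6·15 + 0
gcd = 15, but 15 ∤ 1621, so the congruence has no solution.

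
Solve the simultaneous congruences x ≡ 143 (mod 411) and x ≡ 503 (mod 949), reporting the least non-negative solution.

34667

Write x = 143 + 411·k. Then 411·k ≡ 503 − 143 ≡ 360 (mod 949).
Need 411⁻¹ mod 949. Extended Euclid on (949, 411):
949 = 2·411 + 127
411 = 3·127 + 30
127 = 4·30 + 7
30 = 4·7 + 2
7 = 3·2 + 1
2 = 2·1 + 0
Back-substitute:
1 = 7 − 3·2
1 = −3·30 + 13·7
1 = 13·127 − 55·30
1 = −55·411 + 178·127
1 = 178·949 − 411·411
411⁻¹ ≡ 538 (mod 949), so k ≡ 538·360 ≡ 84 (mod 949).
x = 143 + 411·84 = 34667.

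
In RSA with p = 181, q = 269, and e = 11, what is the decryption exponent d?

φ(n) = (p−1)(q−1) = 180·268 = 48240.
Need d with 11·d ≡ 1 (mod 48240). Apply the extended Euclidean algorithm:
48240 = 4385·11 + 5
11 = 2·5 + 1
5 = 5·1 + 0
Back-substitute:
1 = 11 − 2·5
1 = −2·48240 + 8771·11
So 11·8771 ≡ 1 (mod 48240), hence d = 8771.

8771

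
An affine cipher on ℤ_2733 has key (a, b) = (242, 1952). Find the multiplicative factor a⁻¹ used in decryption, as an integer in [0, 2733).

1886

Run Euclid on (2733, 242):
2733 = 11*242 + 71
242 = 3*71 + 29
71 = 2*29 + 13
29 = 2*13 + 3
13 = 4*3 + 1
3 = 3*1 + 0
The gcd is 1. Working backward:
1 = 13 − 4·3
1 = −4·29 + 9·13
1 = 9·71 − 22·29
1 = −22·242 + 75·71
1 = 75·2733 − 847·242
Thus 242·(-847) ≡ 1 (mod 2733); reducing, -847 mod 2733 = 1886.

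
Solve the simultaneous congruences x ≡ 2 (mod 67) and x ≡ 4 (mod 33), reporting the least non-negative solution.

Write x = 2 + 67·k. Then 67·k ≡ 4 − 2 ≡ 2 (mod 33).
Need 67⁻¹ mod 33. Extended Euclid on (33, 1):
33 = 33×1 + 0
67⁻¹ ≡ 1 (mod 33), so k ≡ 1·2 ≡ 2 (mod 33).
x = 2 + 67·2 = 136.

136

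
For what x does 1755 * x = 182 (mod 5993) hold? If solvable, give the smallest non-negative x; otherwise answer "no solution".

345

First find gcd(1755, 5993):
5993 = 3·1755 + 728
1755 = 2·728 + 299
728 = 2·299 + 130
299 = 2·130 + 39
130 = 3·39 + 13
39 = 3·13 + 0
gcd = 13 and 13 | 182, so solutions exist. Divide through by 13: 135x ≡ 14 (mod 461).
Now find 135⁻¹ mod 461:
461 = 3×135 + 56
135 = 2×56 + 23
56 = 2×23 + 10
23 = 2×10 + 3
10 = 3×3 + 1
3 = 3×1 + 0
Back-substitute:
1 = 10 − 3·3
1 = −3·23 + 7·10
1 = 7·56 − 17·23
1 = −17·135 + 41·56
1 = 41·461 − 140·135
So 135·(-140) ≡ 1 (mod 461), i.e. 135⁻¹ ≡ 321.
Then x ≡ 321·14 ≡ 345 (mod 461); the smallest non-negative solution is x = 345.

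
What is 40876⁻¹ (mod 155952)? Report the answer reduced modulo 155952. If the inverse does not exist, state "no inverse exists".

no inverse exists

Euclidean algorithm on 155952, 40876:
155952 = 3·40876 + 33324
40876 = 1·33324 + 7552
33324 = 4·7552 + 3116
7552 = 2·3116 + 1320
3116 = 2·1320 + 476
1320 = 2·476 + 368
476 = 1·368 + 108
368 = 3·108 + 44
108 = 2·44 + 20
44 = 2·20 + 4
20 = 5·4 + 0
The gcd is 4, not 1, hence no inverse exists.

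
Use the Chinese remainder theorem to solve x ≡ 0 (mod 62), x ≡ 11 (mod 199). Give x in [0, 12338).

4588

Write x = 0 + 62·k. Then 62·k ≡ 11 − 0 ≡ 11 (mod 199).
Need 62⁻¹ mod 199. Extended Euclid on (199, 62):
199 = 3×62 + 13
62 = 4×13 + 10
13 = 1×10 + 3
10 = 3×3 + 1
3 = 3×1 + 0
Back-substitute:
1 = 10 − 3·3
1 = −3·13 + 4·10
1 = 4·62 − 19·13
1 = −19·199 + 61·62
62⁻¹ ≡ 61 (mod 199), so k ≡ 61·11 ≡ 74 (mod 199).
x = 0 + 62·74 = 4588.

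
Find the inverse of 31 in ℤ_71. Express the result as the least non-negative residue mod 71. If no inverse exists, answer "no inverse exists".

55

Apply the Euclidean algorithm to 71 and 31:
71 = 2×31 + 9
31 = 3×9 + 4
9 = 2×4 + 1
4 = 4×1 + 0
Since gcd(31, 71) = 1, back-substitute to write 1 as a combination:
1 = 9 − 2·4
1 = −2·31 + 7·9
1 = 7·71 − 16·31
Hence 31⁻¹ ≡ -16 ≡ 55 (mod 71).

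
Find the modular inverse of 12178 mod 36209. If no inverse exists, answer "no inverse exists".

34315

Apply the Euclidean algorithm to 36209 and 12178:
36209 = 2×12178 + 11853
12178 = 1×11853 + 325
11853 = 36×325 + 153
325 = 2×153 + 19
153 = 8×19 + 1
19 = 19×1 + 0
Since gcd(12178, 36209) = 1, back-substitute to write 1 as a combination:
1 = 153 − 8·19
1 = −8·325 + 17·153
1 = 17·11853 − 620·325
1 = −620·12178 + 637·11853
1 = 637·36209 − 1894·12178
So 12178·(-1894) ≡ 1 (mod 36209), and -1894 ≡ 34315 (mod 36209).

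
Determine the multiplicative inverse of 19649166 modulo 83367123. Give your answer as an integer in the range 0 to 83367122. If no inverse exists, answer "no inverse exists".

no inverse exists

Compute gcd(19649166, 83367123):
83367123 = 4*19649166 + 4770459
19649166 = 4*4770459 + 567330
4770459 = 8*567330 + 231819
567330 = 2*231819 + 103692
231819 = 2*103692 + 24435
103692 = 4*24435 + 5952
24435 = 4*5952 + 627
5952 = 9*627 + 309
627 = 2*309 + 9
309 = 34*9 + 3
9 = 3*3 + 0
Since gcd = 3 > 1, 19649166 is not a unit mod 83367123.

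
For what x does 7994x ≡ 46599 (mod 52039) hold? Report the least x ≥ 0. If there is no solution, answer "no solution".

First find gcd(7994, 52039):
52039 = 6*7994 + 4075
7994 = 1*4075 + 3919
4075 = 1*3919 + 156
3919 = 25*156 + 19
156 = 8*19 + 4
19 = 4*4 + 3
4 = 1*3 + 1
3 = 3*1 + 0
gcd = 1, so a unique solution mod 52039 exists.
Back-substitute for the Bézout coefficients:
1 = 4 − 3
1 = −19 + 5·4
1 = 5·156 − 41·19
1 = −41·3919 + 1030·156
1 = 1030·4075 − 1071·3919
1 = −1071·7994 + 2101·4075
1 = 2101·52039 − 13677·7994
So 7994·(-13677) ≡ 1 (mod 52039), giving 7994⁻¹ ≡ 38362.
x ≡ 7994⁻¹·46599 ≡ 38362·46599 ≡ 39149 (mod 52039).

39149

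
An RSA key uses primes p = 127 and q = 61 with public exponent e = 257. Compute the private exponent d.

φ(n) = (p−1)(q−1) = 126·60 = 7560.
Need d with 257·d ≡ 1 (mod 7560). Apply the extended Euclidean algorithm:
7560 = 29·257 + 107
257 = 2·107 + 43
107 = 2·43 + 21
43 = 2·21 + 1
21 = 21·1 + 0
Back-substitute:
1 = 43 − 2·21
1 = −2·107 + 5·43
1 = 5·257 − 12·107
1 = −12·7560 + 353·257
So 257·353 ≡ 1 (mod 7560), hence d = 353.

353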